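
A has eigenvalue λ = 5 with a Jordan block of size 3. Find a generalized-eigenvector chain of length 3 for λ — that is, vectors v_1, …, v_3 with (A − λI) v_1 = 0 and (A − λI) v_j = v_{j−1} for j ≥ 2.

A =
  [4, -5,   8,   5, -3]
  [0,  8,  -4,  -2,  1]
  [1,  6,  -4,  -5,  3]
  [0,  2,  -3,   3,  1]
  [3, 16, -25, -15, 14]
A Jordan chain for λ = 5 of length 3:
v_1 = (0, -1, -1, 0, -1)ᵀ
v_2 = (-1, 0, 1, 0, 3)ᵀ
v_3 = (1, 0, 0, 0, 0)ᵀ

Let N = A − (5)·I. We want v_3 with N^3 v_3 = 0 but N^2 v_3 ≠ 0; then v_{j-1} := N · v_j for j = 3, …, 2.

Pick v_3 = (1, 0, 0, 0, 0)ᵀ.
Then v_2 = N · v_3 = (-1, 0, 1, 0, 3)ᵀ.
Then v_1 = N · v_2 = (0, -1, -1, 0, -1)ᵀ.

Sanity check: (A − (5)·I) v_1 = (0, 0, 0, 0, 0)ᵀ = 0. ✓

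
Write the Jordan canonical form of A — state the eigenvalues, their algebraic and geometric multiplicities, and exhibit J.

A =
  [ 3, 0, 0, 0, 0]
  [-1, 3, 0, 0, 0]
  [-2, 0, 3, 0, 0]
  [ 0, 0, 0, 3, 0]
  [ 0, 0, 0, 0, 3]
J_2(3) ⊕ J_1(3) ⊕ J_1(3) ⊕ J_1(3)

The characteristic polynomial is
  det(x·I − A) = x^5 - 15*x^4 + 90*x^3 - 270*x^2 + 405*x - 243 = (x - 3)^5

Eigenvalues and multiplicities (the geometric multiplicity of λ is n − rank(A − λI), which equals the number of Jordan blocks for λ):
  λ = 3: algebraic multiplicity = 5, geometric multiplicity = 4

Determining the block sizes for each eigenvalue:
  λ = 3: 4 blocks summing to 5 forces exactly one block of size 2 and the rest size 1 → block sizes [2, 1, 1, 1]

Assembling the blocks gives a Jordan form
J =
  [3, 1, 0, 0, 0]
  [0, 3, 0, 0, 0]
  [0, 0, 3, 0, 0]
  [0, 0, 0, 3, 0]
  [0, 0, 0, 0, 3]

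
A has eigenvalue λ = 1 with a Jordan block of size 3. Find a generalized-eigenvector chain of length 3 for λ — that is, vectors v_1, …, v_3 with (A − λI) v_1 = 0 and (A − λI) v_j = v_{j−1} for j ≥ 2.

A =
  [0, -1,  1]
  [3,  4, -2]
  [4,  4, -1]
A Jordan chain for λ = 1 of length 3:
v_1 = (2, -2, 0)ᵀ
v_2 = (-1, 3, 4)ᵀ
v_3 = (1, 0, 0)ᵀ

Let N = A − (1)·I. We want v_3 with N^3 v_3 = 0 but N^2 v_3 ≠ 0; then v_{j-1} := N · v_j for j = 3, …, 2.

Pick v_3 = (1, 0, 0)ᵀ.
Then v_2 = N · v_3 = (-1, 3, 4)ᵀ.
Then v_1 = N · v_2 = (2, -2, 0)ᵀ.

Sanity check: (A − (1)·I) v_1 = (0, 0, 0)ᵀ = 0. ✓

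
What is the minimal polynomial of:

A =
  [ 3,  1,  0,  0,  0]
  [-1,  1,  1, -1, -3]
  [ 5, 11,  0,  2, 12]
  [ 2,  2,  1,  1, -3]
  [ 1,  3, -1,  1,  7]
x^4 - 10*x^3 + 36*x^2 - 56*x + 32

The characteristic polynomial is χ_A(x) = (x - 4)*(x - 2)^4, so the eigenvalues are known. The minimal polynomial is
  m_A(x) = Π_λ (x − λ)^{k_λ}
where k_λ is the size of the *largest* Jordan block for λ (equivalently, the smallest k with (A − λI)^k v = 0 for every generalised eigenvector v of λ).

  λ = 2: largest Jordan block has size 3, contributing (x − 2)^3
  λ = 4: largest Jordan block has size 1, contributing (x − 4)

So m_A(x) = (x - 4)*(x - 2)^3 = x^4 - 10*x^3 + 36*x^2 - 56*x + 32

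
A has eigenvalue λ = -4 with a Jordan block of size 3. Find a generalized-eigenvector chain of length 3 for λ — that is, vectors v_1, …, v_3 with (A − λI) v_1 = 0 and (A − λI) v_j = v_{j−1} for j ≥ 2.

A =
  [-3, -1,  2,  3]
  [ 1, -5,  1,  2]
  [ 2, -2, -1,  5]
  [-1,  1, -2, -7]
A Jordan chain for λ = -4 of length 3:
v_1 = (1, 0, 1, -1)ᵀ
v_2 = (1, 1, 2, -1)ᵀ
v_3 = (1, 0, 0, 0)ᵀ

Let N = A − (-4)·I. We want v_3 with N^3 v_3 = 0 but N^2 v_3 ≠ 0; then v_{j-1} := N · v_j for j = 3, …, 2.

Pick v_3 = (1, 0, 0, 0)ᵀ.
Then v_2 = N · v_3 = (1, 1, 2, -1)ᵀ.
Then v_1 = N · v_2 = (1, 0, 1, -1)ᵀ.

Sanity check: (A − (-4)·I) v_1 = (0, 0, 0, 0)ᵀ = 0. ✓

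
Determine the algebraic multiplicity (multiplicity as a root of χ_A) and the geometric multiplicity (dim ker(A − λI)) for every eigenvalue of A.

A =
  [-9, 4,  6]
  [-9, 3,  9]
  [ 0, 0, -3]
λ = -3: alg = 3, geom = 2

Step 1 — factor the characteristic polynomial to read off the algebraic multiplicities:
  χ_A(x) = (x + 3)^3

Step 2 — compute geometric multiplicities via the rank-nullity identity g(λ) = n − rank(A − λI):
  rank(A − (-3)·I) = 1, so dim ker(A − (-3)·I) = n − 1 = 2

Summary:
  λ = -3: algebraic multiplicity = 3, geometric multiplicity = 2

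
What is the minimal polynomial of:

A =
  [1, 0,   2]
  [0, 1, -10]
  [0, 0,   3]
x^2 - 4*x + 3

The characteristic polynomial is χ_A(x) = (x - 3)*(x - 1)^2, so the eigenvalues are known. The minimal polynomial is
  m_A(x) = Π_λ (x − λ)^{k_λ}
where k_λ is the size of the *largest* Jordan block for λ (equivalently, the smallest k with (A − λI)^k v = 0 for every generalised eigenvector v of λ).

  λ = 1: largest Jordan block has size 1, contributing (x − 1)
  λ = 3: largest Jordan block has size 1, contributing (x − 3)

So m_A(x) = (x - 3)*(x - 1) = x^2 - 4*x + 3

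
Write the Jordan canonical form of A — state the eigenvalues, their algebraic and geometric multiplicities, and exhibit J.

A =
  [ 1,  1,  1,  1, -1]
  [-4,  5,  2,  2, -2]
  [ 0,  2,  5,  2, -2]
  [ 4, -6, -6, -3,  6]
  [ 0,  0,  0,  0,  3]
J_2(1) ⊕ J_1(3) ⊕ J_1(3) ⊕ J_1(3)

The characteristic polynomial is
  det(x·I − A) = x^5 - 11*x^4 + 46*x^3 - 90*x^2 + 81*x - 27 = (x - 3)^3*(x - 1)^2

Eigenvalues and multiplicities (the geometric multiplicity of λ is n − rank(A − λI), which equals the number of Jordan blocks for λ):
  λ = 1: algebraic multiplicity = 2, geometric multiplicity = 1
  λ = 3: algebraic multiplicity = 3, geometric multiplicity = 3

Determining the block sizes for each eigenvalue:
  λ = 1: one block (gm = 1), so the single block has size am = 2 → block sizes [2]
  λ = 3: gm = am = 3, so every block has size 1 → block sizes [1, 1, 1]

Assembling the blocks gives a Jordan form
J =
  [1, 1, 0, 0, 0]
  [0, 1, 0, 0, 0]
  [0, 0, 3, 0, 0]
  [0, 0, 0, 3, 0]
  [0, 0, 0, 0, 3]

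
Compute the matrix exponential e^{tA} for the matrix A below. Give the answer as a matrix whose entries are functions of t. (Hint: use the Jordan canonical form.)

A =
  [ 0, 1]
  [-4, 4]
e^{tA} =
  [-2*t*exp(2*t) + exp(2*t), t*exp(2*t)]
  [-4*t*exp(2*t), 2*t*exp(2*t) + exp(2*t)]

Strategy: write A = P · J · P⁻¹ where J is a Jordan canonical form, so e^{tA} = P · e^{tJ} · P⁻¹, and e^{tJ} can be computed block-by-block.

A has Jordan form
J =
  [2, 1]
  [0, 2]
(up to reordering of blocks).

Per-block formulas:
  For a 2×2 Jordan block J_2(2): exp(t · J_2(2)) = e^(2t)·(I + t·N), where N is the 2×2 nilpotent shift.

After assembling e^{tJ} and conjugating by P, we get:

e^{tA} =
  [-2*t*exp(2*t) + exp(2*t), t*exp(2*t)]
  [-4*t*exp(2*t), 2*t*exp(2*t) + exp(2*t)]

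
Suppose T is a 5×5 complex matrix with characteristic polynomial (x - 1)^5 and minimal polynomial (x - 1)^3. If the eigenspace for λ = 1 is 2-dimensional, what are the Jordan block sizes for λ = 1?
Block sizes for λ = 1: [3, 2]

Step 1 — from the characteristic polynomial, algebraic multiplicity of λ = 1 is 5. From dim ker(T − (1)·I) = 2, there are exactly 2 Jordan blocks for λ = 1.
Step 2 — from the minimal polynomial, the factor (x − 1)^3 tells us the largest block for λ = 1 has size 3.
Step 3 — with total size 5, 2 blocks, and largest block 3, the block sizes (in nonincreasing order) are [3, 2].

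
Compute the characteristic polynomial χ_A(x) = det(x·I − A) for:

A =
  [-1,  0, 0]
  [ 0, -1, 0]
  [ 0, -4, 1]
x^3 + x^2 - x - 1

Expanding det(x·I − A) (e.g. by cofactor expansion or by noting that A is similar to its Jordan form J, which has the same characteristic polynomial as A) gives
  χ_A(x) = x^3 + x^2 - x - 1
which factors as (x - 1)*(x + 1)^2. The eigenvalues (with algebraic multiplicities) are λ = -1 with multiplicity 2, λ = 1 with multiplicity 1.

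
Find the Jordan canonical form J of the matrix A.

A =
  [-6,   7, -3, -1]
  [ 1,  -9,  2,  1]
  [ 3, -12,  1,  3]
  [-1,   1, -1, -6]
J_2(-5) ⊕ J_2(-5)

The characteristic polynomial is
  det(x·I − A) = x^4 + 20*x^3 + 150*x^2 + 500*x + 625 = (x + 5)^4

Eigenvalues and multiplicities (the geometric multiplicity of λ is n − rank(A − λI), which equals the number of Jordan blocks for λ):
  λ = -5: algebraic multiplicity = 4, geometric multiplicity = 2

Determining the block sizes for each eigenvalue:
  λ = -5: with am = 4 and gm = 2, the partition is not yet determined (e.g. several partitions of 4 into 2 parts exist). Let N = A − (-5)·I. Computing rank(N^1) = 2, rank(N^2) = 0; the number of blocks of size ≥ j is rank(N^{j−1}) − rank(N^j), giving [2, 2]. So we have 2 block(s) of size 2 → block sizes [2, 2]

Assembling the blocks gives a Jordan form
J =
  [-5,  1,  0,  0]
  [ 0, -5,  0,  0]
  [ 0,  0, -5,  1]
  [ 0,  0,  0, -5]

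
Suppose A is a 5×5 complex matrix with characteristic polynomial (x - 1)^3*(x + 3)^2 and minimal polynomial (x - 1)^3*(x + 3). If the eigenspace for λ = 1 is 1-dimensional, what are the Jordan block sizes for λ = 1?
Block sizes for λ = 1: [3]

Step 1 — from the characteristic polynomial, algebraic multiplicity of λ = 1 is 3. From dim ker(A − (1)·I) = 1, there are exactly 1 Jordan blocks for λ = 1.
Step 2 — from the minimal polynomial, the factor (x − 1)^3 tells us the largest block for λ = 1 has size 3.
Step 3 — with total size 3, 1 blocks, and largest block 3, the block sizes (in nonincreasing order) are [3].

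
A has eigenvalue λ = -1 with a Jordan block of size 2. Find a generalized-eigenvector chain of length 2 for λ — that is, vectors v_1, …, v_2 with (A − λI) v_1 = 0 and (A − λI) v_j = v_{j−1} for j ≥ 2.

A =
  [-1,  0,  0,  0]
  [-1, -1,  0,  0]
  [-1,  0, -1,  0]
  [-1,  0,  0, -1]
A Jordan chain for λ = -1 of length 2:
v_1 = (0, -1, -1, -1)ᵀ
v_2 = (1, 0, 0, 0)ᵀ

Let N = A − (-1)·I. We want v_2 with N^2 v_2 = 0 but N^1 v_2 ≠ 0; then v_{j-1} := N · v_j for j = 2, …, 2.

Pick v_2 = (1, 0, 0, 0)ᵀ.
Then v_1 = N · v_2 = (0, -1, -1, -1)ᵀ.

Sanity check: (A − (-1)·I) v_1 = (0, 0, 0, 0)ᵀ = 0. ✓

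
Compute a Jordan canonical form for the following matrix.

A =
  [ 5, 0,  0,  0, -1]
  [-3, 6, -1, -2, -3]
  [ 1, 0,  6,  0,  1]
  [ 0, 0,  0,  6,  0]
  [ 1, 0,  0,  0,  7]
J_3(6) ⊕ J_1(6) ⊕ J_1(6)

The characteristic polynomial is
  det(x·I − A) = x^5 - 30*x^4 + 360*x^3 - 2160*x^2 + 6480*x - 7776 = (x - 6)^5

Eigenvalues and multiplicities (the geometric multiplicity of λ is n − rank(A − λI), which equals the number of Jordan blocks for λ):
  λ = 6: algebraic multiplicity = 5, geometric multiplicity = 3

Determining the block sizes for each eigenvalue:
  λ = 6: with am = 5 and gm = 3, the partition is not yet determined (e.g. several partitions of 5 into 3 parts exist). Let N = A − (6)·I. Computing rank(N^1) = 2, rank(N^2) = 1, rank(N^3) = 0; the number of blocks of size ≥ j is rank(N^{j−1}) − rank(N^j), giving [3, 1, 1]. So we have 1 block(s) of size 3, 2 block(s) of size 1 → block sizes [3, 1, 1]

Assembling the blocks gives a Jordan form
J =
  [6, 1, 0, 0, 0]
  [0, 6, 1, 0, 0]
  [0, 0, 6, 0, 0]
  [0, 0, 0, 6, 0]
  [0, 0, 0, 0, 6]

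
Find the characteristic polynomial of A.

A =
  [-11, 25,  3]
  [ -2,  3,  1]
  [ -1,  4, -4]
x^3 + 12*x^2 + 48*x + 64

Expanding det(x·I − A) (e.g. by cofactor expansion or by noting that A is similar to its Jordan form J, which has the same characteristic polynomial as A) gives
  χ_A(x) = x^3 + 12*x^2 + 48*x + 64
which factors as (x + 4)^3. The eigenvalues (with algebraic multiplicities) are λ = -4 with multiplicity 3.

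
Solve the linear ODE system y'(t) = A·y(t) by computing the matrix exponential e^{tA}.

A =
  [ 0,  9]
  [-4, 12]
e^{tA} =
  [-6*t*exp(6*t) + exp(6*t), 9*t*exp(6*t)]
  [-4*t*exp(6*t), 6*t*exp(6*t) + exp(6*t)]

Strategy: write A = P · J · P⁻¹ where J is a Jordan canonical form, so e^{tA} = P · e^{tJ} · P⁻¹, and e^{tJ} can be computed block-by-block.

A has Jordan form
J =
  [6, 1]
  [0, 6]
(up to reordering of blocks).

Per-block formulas:
  For a 2×2 Jordan block J_2(6): exp(t · J_2(6)) = e^(6t)·(I + t·N), where N is the 2×2 nilpotent shift.

After assembling e^{tJ} and conjugating by P, we get:

e^{tA} =
  [-6*t*exp(6*t) + exp(6*t), 9*t*exp(6*t)]
  [-4*t*exp(6*t), 6*t*exp(6*t) + exp(6*t)]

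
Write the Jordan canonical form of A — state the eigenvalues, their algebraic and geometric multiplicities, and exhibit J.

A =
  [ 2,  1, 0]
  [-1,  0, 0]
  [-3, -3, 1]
J_2(1) ⊕ J_1(1)

The characteristic polynomial is
  det(x·I − A) = x^3 - 3*x^2 + 3*x - 1 = (x - 1)^3

Eigenvalues and multiplicities (the geometric multiplicity of λ is n − rank(A − λI), which equals the number of Jordan blocks for λ):
  λ = 1: algebraic multiplicity = 3, geometric multiplicity = 2

Determining the block sizes for each eigenvalue:
  λ = 1: 2 blocks summing to 3 forces exactly one block of size 2 and the rest size 1 → block sizes [2, 1]

Assembling the blocks gives a Jordan form
J =
  [1, 1, 0]
  [0, 1, 0]
  [0, 0, 1]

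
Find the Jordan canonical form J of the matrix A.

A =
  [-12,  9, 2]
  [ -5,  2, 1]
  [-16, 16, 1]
J_3(-3)

The characteristic polynomial is
  det(x·I − A) = x^3 + 9*x^2 + 27*x + 27 = (x + 3)^3

Eigenvalues and multiplicities (the geometric multiplicity of λ is n − rank(A − λI), which equals the number of Jordan blocks for λ):
  λ = -3: algebraic multiplicity = 3, geometric multiplicity = 1

Determining the block sizes for each eigenvalue:
  λ = -3: one block (gm = 1), so the single block has size am = 3 → block sizes [3]

Assembling the blocks gives a Jordan form
J =
  [-3,  1,  0]
  [ 0, -3,  1]
  [ 0,  0, -3]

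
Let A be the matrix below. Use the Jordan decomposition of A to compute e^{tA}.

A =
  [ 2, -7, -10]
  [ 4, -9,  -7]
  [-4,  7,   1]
e^{tA} =
  [14*t^2*exp(-2*t) + 4*t*exp(-2*t) + exp(-2*t), -49*t^2*exp(-2*t)/2 - 7*t*exp(-2*t), -21*t^2*exp(-2*t)/2 - 10*t*exp(-2*t)]
  [8*t^2*exp(-2*t) + 4*t*exp(-2*t), -14*t^2*exp(-2*t) - 7*t*exp(-2*t) + exp(-2*t), -6*t^2*exp(-2*t) - 7*t*exp(-2*t)]
  [-4*t*exp(-2*t), 7*t*exp(-2*t), 3*t*exp(-2*t) + exp(-2*t)]

Strategy: write A = P · J · P⁻¹ where J is a Jordan canonical form, so e^{tA} = P · e^{tJ} · P⁻¹, and e^{tJ} can be computed block-by-block.

A has Jordan form
J =
  [-2,  1,  0]
  [ 0, -2,  1]
  [ 0,  0, -2]
(up to reordering of blocks).

Per-block formulas:
  For a 3×3 Jordan block J_3(-2): exp(t · J_3(-2)) = e^(-2t)·(I + t·N + (t^2/2)·N^2), where N is the 3×3 nilpotent shift.

After assembling e^{tJ} and conjugating by P, we get:

e^{tA} =
  [14*t^2*exp(-2*t) + 4*t*exp(-2*t) + exp(-2*t), -49*t^2*exp(-2*t)/2 - 7*t*exp(-2*t), -21*t^2*exp(-2*t)/2 - 10*t*exp(-2*t)]
  [8*t^2*exp(-2*t) + 4*t*exp(-2*t), -14*t^2*exp(-2*t) - 7*t*exp(-2*t) + exp(-2*t), -6*t^2*exp(-2*t) - 7*t*exp(-2*t)]
  [-4*t*exp(-2*t), 7*t*exp(-2*t), 3*t*exp(-2*t) + exp(-2*t)]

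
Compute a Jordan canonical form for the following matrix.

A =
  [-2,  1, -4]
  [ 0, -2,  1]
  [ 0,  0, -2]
J_3(-2)

The characteristic polynomial is
  det(x·I − A) = x^3 + 6*x^2 + 12*x + 8 = (x + 2)^3

Eigenvalues and multiplicities (the geometric multiplicity of λ is n − rank(A − λI), which equals the number of Jordan blocks for λ):
  λ = -2: algebraic multiplicity = 3, geometric multiplicity = 1

Determining the block sizes for each eigenvalue:
  λ = -2: one block (gm = 1), so the single block has size am = 3 → block sizes [3]

Assembling the blocks gives a Jordan form
J =
  [-2,  1,  0]
  [ 0, -2,  1]
  [ 0,  0, -2]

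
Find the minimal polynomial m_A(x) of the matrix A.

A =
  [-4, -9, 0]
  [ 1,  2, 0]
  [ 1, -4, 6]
x^3 - 4*x^2 - 11*x - 6

The characteristic polynomial is χ_A(x) = (x - 6)*(x + 1)^2, so the eigenvalues are known. The minimal polynomial is
  m_A(x) = Π_λ (x − λ)^{k_λ}
where k_λ is the size of the *largest* Jordan block for λ (equivalently, the smallest k with (A − λI)^k v = 0 for every generalised eigenvector v of λ).

  λ = -1: largest Jordan block has size 2, contributing (x + 1)^2
  λ = 6: largest Jordan block has size 1, contributing (x − 6)

So m_A(x) = (x - 6)*(x + 1)^2 = x^3 - 4*x^2 - 11*x - 6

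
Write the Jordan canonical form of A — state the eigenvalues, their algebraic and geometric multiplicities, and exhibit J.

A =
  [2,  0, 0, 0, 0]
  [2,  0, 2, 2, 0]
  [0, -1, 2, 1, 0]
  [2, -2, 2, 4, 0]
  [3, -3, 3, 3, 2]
J_3(2) ⊕ J_1(2) ⊕ J_1(2)

The characteristic polynomial is
  det(x·I − A) = x^5 - 10*x^4 + 40*x^3 - 80*x^2 + 80*x - 32 = (x - 2)^5

Eigenvalues and multiplicities (the geometric multiplicity of λ is n − rank(A − λI), which equals the number of Jordan blocks for λ):
  λ = 2: algebraic multiplicity = 5, geometric multiplicity = 3

Determining the block sizes for each eigenvalue:
  λ = 2: with am = 5 and gm = 3, the partition is not yet determined (e.g. several partitions of 5 into 3 parts exist). Let N = A − (2)·I. Computing rank(N^1) = 2, rank(N^2) = 1, rank(N^3) = 0; the number of blocks of size ≥ j is rank(N^{j−1}) − rank(N^j), giving [3, 1, 1]. So we have 1 block(s) of size 3, 2 block(s) of size 1 → block sizes [3, 1, 1]

Assembling the blocks gives a Jordan form
J =
  [2, 1, 0, 0, 0]
  [0, 2, 1, 0, 0]
  [0, 0, 2, 0, 0]
  [0, 0, 0, 2, 0]
  [0, 0, 0, 0, 2]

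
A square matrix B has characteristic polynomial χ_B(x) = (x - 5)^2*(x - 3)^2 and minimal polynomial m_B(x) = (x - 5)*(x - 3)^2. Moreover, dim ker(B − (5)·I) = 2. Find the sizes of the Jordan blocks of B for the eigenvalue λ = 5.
Block sizes for λ = 5: [1, 1]

Step 1 — from the characteristic polynomial, algebraic multiplicity of λ = 5 is 2. From dim ker(B − (5)·I) = 2, there are exactly 2 Jordan blocks for λ = 5.
Step 2 — from the minimal polynomial, the factor (x − 5) tells us the largest block for λ = 5 has size 1.
Step 3 — with total size 2, 2 blocks, and largest block 1, the block sizes (in nonincreasing order) are [1, 1].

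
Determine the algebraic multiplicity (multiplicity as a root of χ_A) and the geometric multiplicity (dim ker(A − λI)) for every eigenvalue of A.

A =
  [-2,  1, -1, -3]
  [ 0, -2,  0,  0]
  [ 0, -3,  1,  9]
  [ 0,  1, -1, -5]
λ = -2: alg = 4, geom = 3

Step 1 — factor the characteristic polynomial to read off the algebraic multiplicities:
  χ_A(x) = (x + 2)^4

Step 2 — compute geometric multiplicities via the rank-nullity identity g(λ) = n − rank(A − λI):
  rank(A − (-2)·I) = 1, so dim ker(A − (-2)·I) = n − 1 = 3

Summary:
  λ = -2: algebraic multiplicity = 4, geometric multiplicity = 3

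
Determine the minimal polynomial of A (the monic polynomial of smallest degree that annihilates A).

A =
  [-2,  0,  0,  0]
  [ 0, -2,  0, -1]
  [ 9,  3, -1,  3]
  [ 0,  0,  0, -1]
x^2 + 3*x + 2

The characteristic polynomial is χ_A(x) = (x + 1)^2*(x + 2)^2, so the eigenvalues are known. The minimal polynomial is
  m_A(x) = Π_λ (x − λ)^{k_λ}
where k_λ is the size of the *largest* Jordan block for λ (equivalently, the smallest k with (A − λI)^k v = 0 for every generalised eigenvector v of λ).

  λ = -2: largest Jordan block has size 1, contributing (x + 2)
  λ = -1: largest Jordan block has size 1, contributing (x + 1)

So m_A(x) = (x + 1)*(x + 2) = x^2 + 3*x + 2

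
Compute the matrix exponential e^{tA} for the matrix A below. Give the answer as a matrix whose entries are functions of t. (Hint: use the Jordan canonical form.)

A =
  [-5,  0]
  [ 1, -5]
e^{tA} =
  [exp(-5*t), 0]
  [t*exp(-5*t), exp(-5*t)]

Strategy: write A = P · J · P⁻¹ where J is a Jordan canonical form, so e^{tA} = P · e^{tJ} · P⁻¹, and e^{tJ} can be computed block-by-block.

A has Jordan form
J =
  [-5,  1]
  [ 0, -5]
(up to reordering of blocks).

Per-block formulas:
  For a 2×2 Jordan block J_2(-5): exp(t · J_2(-5)) = e^(-5t)·(I + t·N), where N is the 2×2 nilpotent shift.

After assembling e^{tJ} and conjugating by P, we get:

e^{tA} =
  [exp(-5*t), 0]
  [t*exp(-5*t), exp(-5*t)]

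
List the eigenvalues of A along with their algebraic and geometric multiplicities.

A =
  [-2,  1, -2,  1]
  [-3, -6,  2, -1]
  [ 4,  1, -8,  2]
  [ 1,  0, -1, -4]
λ = -5: alg = 4, geom = 2

Step 1 — factor the characteristic polynomial to read off the algebraic multiplicities:
  χ_A(x) = (x + 5)^4

Step 2 — compute geometric multiplicities via the rank-nullity identity g(λ) = n − rank(A − λI):
  rank(A − (-5)·I) = 2, so dim ker(A − (-5)·I) = n − 2 = 2

Summary:
  λ = -5: algebraic multiplicity = 4, geometric multiplicity = 2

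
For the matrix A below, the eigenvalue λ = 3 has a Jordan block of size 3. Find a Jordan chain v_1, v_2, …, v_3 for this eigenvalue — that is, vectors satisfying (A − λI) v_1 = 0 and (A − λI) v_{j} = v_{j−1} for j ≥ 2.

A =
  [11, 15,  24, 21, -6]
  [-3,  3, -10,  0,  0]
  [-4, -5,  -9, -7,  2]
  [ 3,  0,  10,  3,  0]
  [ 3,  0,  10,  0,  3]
A Jordan chain for λ = 3 of length 3:
v_1 = (0, 5, 0, -5, -5)ᵀ
v_2 = (15, 0, -5, 0, 0)ᵀ
v_3 = (0, 1, 0, 0, 0)ᵀ

Let N = A − (3)·I. We want v_3 with N^3 v_3 = 0 but N^2 v_3 ≠ 0; then v_{j-1} := N · v_j for j = 3, …, 2.

Pick v_3 = (0, 1, 0, 0, 0)ᵀ.
Then v_2 = N · v_3 = (15, 0, -5, 0, 0)ᵀ.
Then v_1 = N · v_2 = (0, 5, 0, -5, -5)ᵀ.

Sanity check: (A − (3)·I) v_1 = (0, 0, 0, 0, 0)ᵀ = 0. ✓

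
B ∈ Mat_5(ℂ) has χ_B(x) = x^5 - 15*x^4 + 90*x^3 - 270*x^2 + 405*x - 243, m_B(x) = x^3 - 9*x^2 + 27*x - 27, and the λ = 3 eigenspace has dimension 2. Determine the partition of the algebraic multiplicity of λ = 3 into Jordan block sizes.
Block sizes for λ = 3: [3, 2]

Step 1 — from the characteristic polynomial, algebraic multiplicity of λ = 3 is 5. From dim ker(B − (3)·I) = 2, there are exactly 2 Jordan blocks for λ = 3.
Step 2 — from the minimal polynomial, the factor (x − 3)^3 tells us the largest block for λ = 3 has size 3.
Step 3 — with total size 5, 2 blocks, and largest block 3, the block sizes (in nonincreasing order) are [3, 2].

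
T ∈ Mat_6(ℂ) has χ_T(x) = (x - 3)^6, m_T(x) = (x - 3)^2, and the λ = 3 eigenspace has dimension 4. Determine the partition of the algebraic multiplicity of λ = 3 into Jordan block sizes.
Block sizes for λ = 3: [2, 2, 1, 1]

Step 1 — from the characteristic polynomial, algebraic multiplicity of λ = 3 is 6. From dim ker(T − (3)·I) = 4, there are exactly 4 Jordan blocks for λ = 3.
Step 2 — from the minimal polynomial, the factor (x − 3)^2 tells us the largest block for λ = 3 has size 2.
Step 3 — with total size 6, 4 blocks, and largest block 2, the block sizes (in nonincreasing order) are [2, 2, 1, 1].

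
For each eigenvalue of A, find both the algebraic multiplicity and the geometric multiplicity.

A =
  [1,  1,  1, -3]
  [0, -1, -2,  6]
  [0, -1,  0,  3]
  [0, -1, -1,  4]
λ = 1: alg = 4, geom = 3

Step 1 — factor the characteristic polynomial to read off the algebraic multiplicities:
  χ_A(x) = (x - 1)^4

Step 2 — compute geometric multiplicities via the rank-nullity identity g(λ) = n − rank(A − λI):
  rank(A − (1)·I) = 1, so dim ker(A − (1)·I) = n − 1 = 3

Summary:
  λ = 1: algebraic multiplicity = 4, geometric multiplicity = 3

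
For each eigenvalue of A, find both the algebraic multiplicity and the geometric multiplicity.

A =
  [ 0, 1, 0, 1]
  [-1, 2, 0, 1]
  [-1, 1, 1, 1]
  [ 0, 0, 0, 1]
λ = 1: alg = 4, geom = 3

Step 1 — factor the characteristic polynomial to read off the algebraic multiplicities:
  χ_A(x) = (x - 1)^4

Step 2 — compute geometric multiplicities via the rank-nullity identity g(λ) = n − rank(A − λI):
  rank(A − (1)·I) = 1, so dim ker(A − (1)·I) = n − 1 = 3

Summary:
  λ = 1: algebraic multiplicity = 4, geometric multiplicity = 3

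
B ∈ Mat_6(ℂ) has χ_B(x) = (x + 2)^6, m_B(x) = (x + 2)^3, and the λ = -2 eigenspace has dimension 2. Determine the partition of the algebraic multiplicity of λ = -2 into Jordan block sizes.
Block sizes for λ = -2: [3, 3]

Step 1 — from the characteristic polynomial, algebraic multiplicity of λ = -2 is 6. From dim ker(B − (-2)·I) = 2, there are exactly 2 Jordan blocks for λ = -2.
Step 2 — from the minimal polynomial, the factor (x + 2)^3 tells us the largest block for λ = -2 has size 3.
Step 3 — with total size 6, 2 blocks, and largest block 3, the block sizes (in nonincreasing order) are [3, 3].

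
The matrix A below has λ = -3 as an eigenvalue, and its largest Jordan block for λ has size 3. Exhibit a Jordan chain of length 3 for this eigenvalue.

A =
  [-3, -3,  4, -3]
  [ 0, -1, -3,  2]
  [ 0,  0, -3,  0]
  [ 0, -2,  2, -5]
A Jordan chain for λ = -3 of length 3:
v_1 = (3, -2, 0, 2)ᵀ
v_2 = (4, -3, 0, 2)ᵀ
v_3 = (0, 0, 1, 0)ᵀ

Let N = A − (-3)·I. We want v_3 with N^3 v_3 = 0 but N^2 v_3 ≠ 0; then v_{j-1} := N · v_j for j = 3, …, 2.

Pick v_3 = (0, 0, 1, 0)ᵀ.
Then v_2 = N · v_3 = (4, -3, 0, 2)ᵀ.
Then v_1 = N · v_2 = (3, -2, 0, 2)ᵀ.

Sanity check: (A − (-3)·I) v_1 = (0, 0, 0, 0)ᵀ = 0. ✓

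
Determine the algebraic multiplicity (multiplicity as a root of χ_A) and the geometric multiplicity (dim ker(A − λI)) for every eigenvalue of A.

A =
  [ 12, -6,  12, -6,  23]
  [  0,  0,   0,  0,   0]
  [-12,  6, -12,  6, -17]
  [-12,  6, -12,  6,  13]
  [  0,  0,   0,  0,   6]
λ = 0: alg = 3, geom = 3; λ = 6: alg = 2, geom = 1

Step 1 — factor the characteristic polynomial to read off the algebraic multiplicities:
  χ_A(x) = x^3*(x - 6)^2

Step 2 — compute geometric multiplicities via the rank-nullity identity g(λ) = n − rank(A − λI):
  rank(A − (0)·I) = 2, so dim ker(A − (0)·I) = n − 2 = 3
  rank(A − (6)·I) = 4, so dim ker(A − (6)·I) = n − 4 = 1

Summary:
  λ = 0: algebraic multiplicity = 3, geometric multiplicity = 3
  λ = 6: algebraic multiplicity = 2, geometric multiplicity = 1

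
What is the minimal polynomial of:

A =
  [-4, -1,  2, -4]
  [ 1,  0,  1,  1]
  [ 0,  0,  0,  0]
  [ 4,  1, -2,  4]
x^3

The characteristic polynomial is χ_A(x) = x^4, so the eigenvalues are known. The minimal polynomial is
  m_A(x) = Π_λ (x − λ)^{k_λ}
where k_λ is the size of the *largest* Jordan block for λ (equivalently, the smallest k with (A − λI)^k v = 0 for every generalised eigenvector v of λ).

  λ = 0: largest Jordan block has size 3, contributing (x − 0)^3

So m_A(x) = x^3 = x^3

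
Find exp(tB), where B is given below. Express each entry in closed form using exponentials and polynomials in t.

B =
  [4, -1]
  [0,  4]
e^{tB} =
  [exp(4*t), -t*exp(4*t)]
  [0, exp(4*t)]

Strategy: write B = P · J · P⁻¹ where J is a Jordan canonical form, so e^{tB} = P · e^{tJ} · P⁻¹, and e^{tJ} can be computed block-by-block.

B has Jordan form
J =
  [4, 1]
  [0, 4]
(up to reordering of blocks).

Per-block formulas:
  For a 2×2 Jordan block J_2(4): exp(t · J_2(4)) = e^(4t)·(I + t·N), where N is the 2×2 nilpotent shift.

After assembling e^{tJ} and conjugating by P, we get:

e^{tB} =
  [exp(4*t), -t*exp(4*t)]
  [0, exp(4*t)]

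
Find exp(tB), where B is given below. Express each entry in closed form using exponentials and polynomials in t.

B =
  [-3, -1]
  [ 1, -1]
e^{tB} =
  [-t*exp(-2*t) + exp(-2*t), -t*exp(-2*t)]
  [t*exp(-2*t), t*exp(-2*t) + exp(-2*t)]

Strategy: write B = P · J · P⁻¹ where J is a Jordan canonical form, so e^{tB} = P · e^{tJ} · P⁻¹, and e^{tJ} can be computed block-by-block.

B has Jordan form
J =
  [-2,  1]
  [ 0, -2]
(up to reordering of blocks).

Per-block formulas:
  For a 2×2 Jordan block J_2(-2): exp(t · J_2(-2)) = e^(-2t)·(I + t·N), where N is the 2×2 nilpotent shift.

After assembling e^{tJ} and conjugating by P, we get:

e^{tB} =
  [-t*exp(-2*t) + exp(-2*t), -t*exp(-2*t)]
  [t*exp(-2*t), t*exp(-2*t) + exp(-2*t)]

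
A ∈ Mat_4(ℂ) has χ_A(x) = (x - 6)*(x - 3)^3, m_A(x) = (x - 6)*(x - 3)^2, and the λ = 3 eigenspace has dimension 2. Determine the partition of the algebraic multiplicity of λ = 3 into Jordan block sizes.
Block sizes for λ = 3: [2, 1]

Step 1 — from the characteristic polynomial, algebraic multiplicity of λ = 3 is 3. From dim ker(A − (3)·I) = 2, there are exactly 2 Jordan blocks for λ = 3.
Step 2 — from the minimal polynomial, the factor (x − 3)^2 tells us the largest block for λ = 3 has size 2.
Step 3 — with total size 3, 2 blocks, and largest block 2, the block sizes (in nonincreasing order) are [2, 1].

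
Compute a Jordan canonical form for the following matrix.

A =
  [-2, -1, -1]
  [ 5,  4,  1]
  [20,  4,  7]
J_2(3) ⊕ J_1(3)

The characteristic polynomial is
  det(x·I − A) = x^3 - 9*x^2 + 27*x - 27 = (x - 3)^3

Eigenvalues and multiplicities (the geometric multiplicity of λ is n − rank(A − λI), which equals the number of Jordan blocks for λ):
  λ = 3: algebraic multiplicity = 3, geometric multiplicity = 2

Determining the block sizes for each eigenvalue:
  λ = 3: 2 blocks summing to 3 forces exactly one block of size 2 and the rest size 1 → block sizes [2, 1]

Assembling the blocks gives a Jordan form
J =
  [3, 1, 0]
  [0, 3, 0]
  [0, 0, 3]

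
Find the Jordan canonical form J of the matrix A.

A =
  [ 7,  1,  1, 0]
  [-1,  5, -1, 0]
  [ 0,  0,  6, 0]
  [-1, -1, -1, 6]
J_2(6) ⊕ J_1(6) ⊕ J_1(6)

The characteristic polynomial is
  det(x·I − A) = x^4 - 24*x^3 + 216*x^2 - 864*x + 1296 = (x - 6)^4

Eigenvalues and multiplicities (the geometric multiplicity of λ is n − rank(A − λI), which equals the number of Jordan blocks for λ):
  λ = 6: algebraic multiplicity = 4, geometric multiplicity = 3

Determining the block sizes for each eigenvalue:
  λ = 6: 3 blocks summing to 4 forces exactly one block of size 2 and the rest size 1 → block sizes [2, 1, 1]

Assembling the blocks gives a Jordan form
J =
  [6, 1, 0, 0]
  [0, 6, 0, 0]
  [0, 0, 6, 0]
  [0, 0, 0, 6]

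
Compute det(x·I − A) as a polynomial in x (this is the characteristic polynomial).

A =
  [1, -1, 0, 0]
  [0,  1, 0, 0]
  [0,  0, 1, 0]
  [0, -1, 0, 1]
x^4 - 4*x^3 + 6*x^2 - 4*x + 1

Expanding det(x·I − A) (e.g. by cofactor expansion or by noting that A is similar to its Jordan form J, which has the same characteristic polynomial as A) gives
  χ_A(x) = x^4 - 4*x^3 + 6*x^2 - 4*x + 1
which factors as (x - 1)^4. The eigenvalues (with algebraic multiplicities) are λ = 1 with multiplicity 4.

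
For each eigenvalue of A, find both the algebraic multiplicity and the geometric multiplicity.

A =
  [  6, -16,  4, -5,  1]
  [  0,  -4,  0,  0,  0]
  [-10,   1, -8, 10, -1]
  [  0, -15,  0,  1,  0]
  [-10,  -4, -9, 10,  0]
λ = -4: alg = 2, geom = 2; λ = 1: alg = 3, geom = 2

Step 1 — factor the characteristic polynomial to read off the algebraic multiplicities:
  χ_A(x) = (x - 1)^3*(x + 4)^2

Step 2 — compute geometric multiplicities via the rank-nullity identity g(λ) = n − rank(A − λI):
  rank(A − (-4)·I) = 3, so dim ker(A − (-4)·I) = n − 3 = 2
  rank(A − (1)·I) = 3, so dim ker(A − (1)·I) = n − 3 = 2

Summary:
  λ = -4: algebraic multiplicity = 2, geometric multiplicity = 2
  λ = 1: algebraic multiplicity = 3, geometric multiplicity = 2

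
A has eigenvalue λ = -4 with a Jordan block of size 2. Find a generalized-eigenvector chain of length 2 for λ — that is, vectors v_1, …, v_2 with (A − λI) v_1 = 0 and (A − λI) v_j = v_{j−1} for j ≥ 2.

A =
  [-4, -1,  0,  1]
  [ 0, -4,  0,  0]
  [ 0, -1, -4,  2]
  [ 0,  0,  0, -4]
A Jordan chain for λ = -4 of length 2:
v_1 = (-1, 0, -1, 0)ᵀ
v_2 = (0, 1, 0, 0)ᵀ

Let N = A − (-4)·I. We want v_2 with N^2 v_2 = 0 but N^1 v_2 ≠ 0; then v_{j-1} := N · v_j for j = 2, …, 2.

Pick v_2 = (0, 1, 0, 0)ᵀ.
Then v_1 = N · v_2 = (-1, 0, -1, 0)ᵀ.

Sanity check: (A − (-4)·I) v_1 = (0, 0, 0, 0)ᵀ = 0. ✓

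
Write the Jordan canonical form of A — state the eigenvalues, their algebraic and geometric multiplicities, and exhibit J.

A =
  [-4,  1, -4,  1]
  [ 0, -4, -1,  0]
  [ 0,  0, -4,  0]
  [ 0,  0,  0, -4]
J_3(-4) ⊕ J_1(-4)

The characteristic polynomial is
  det(x·I − A) = x^4 + 16*x^3 + 96*x^2 + 256*x + 256 = (x + 4)^4

Eigenvalues and multiplicities (the geometric multiplicity of λ is n − rank(A − λI), which equals the number of Jordan blocks for λ):
  λ = -4: algebraic multiplicity = 4, geometric multiplicity = 2

Determining the block sizes for each eigenvalue:
  λ = -4: with am = 4 and gm = 2, the partition is not yet determined (e.g. several partitions of 4 into 2 parts exist). Let N = A − (-4)·I. Computing rank(N^1) = 2, rank(N^2) = 1, rank(N^3) = 0; the number of blocks of size ≥ j is rank(N^{j−1}) − rank(N^j), giving [2, 1, 1]. So we have 1 block(s) of size 3, 1 block(s) of size 1 → block sizes [3, 1]

Assembling the blocks gives a Jordan form
J =
  [-4,  1,  0,  0]
  [ 0, -4,  1,  0]
  [ 0,  0, -4,  0]
  [ 0,  0,  0, -4]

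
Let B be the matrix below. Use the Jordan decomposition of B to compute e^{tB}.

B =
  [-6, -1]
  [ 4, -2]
e^{tB} =
  [-2*t*exp(-4*t) + exp(-4*t), -t*exp(-4*t)]
  [4*t*exp(-4*t), 2*t*exp(-4*t) + exp(-4*t)]

Strategy: write B = P · J · P⁻¹ where J is a Jordan canonical form, so e^{tB} = P · e^{tJ} · P⁻¹, and e^{tJ} can be computed block-by-block.

B has Jordan form
J =
  [-4,  1]
  [ 0, -4]
(up to reordering of blocks).

Per-block formulas:
  For a 2×2 Jordan block J_2(-4): exp(t · J_2(-4)) = e^(-4t)·(I + t·N), where N is the 2×2 nilpotent shift.

After assembling e^{tJ} and conjugating by P, we get:

e^{tB} =
  [-2*t*exp(-4*t) + exp(-4*t), -t*exp(-4*t)]
  [4*t*exp(-4*t), 2*t*exp(-4*t) + exp(-4*t)]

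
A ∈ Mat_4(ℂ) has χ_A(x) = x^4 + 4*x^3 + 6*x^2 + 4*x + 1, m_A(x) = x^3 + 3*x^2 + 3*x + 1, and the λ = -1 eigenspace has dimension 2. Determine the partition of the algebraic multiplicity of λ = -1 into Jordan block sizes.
Block sizes for λ = -1: [3, 1]

Step 1 — from the characteristic polynomial, algebraic multiplicity of λ = -1 is 4. From dim ker(A − (-1)·I) = 2, there are exactly 2 Jordan blocks for λ = -1.
Step 2 — from the minimal polynomial, the factor (x + 1)^3 tells us the largest block for λ = -1 has size 3.
Step 3 — with total size 4, 2 blocks, and largest block 3, the block sizes (in nonincreasing order) are [3, 1].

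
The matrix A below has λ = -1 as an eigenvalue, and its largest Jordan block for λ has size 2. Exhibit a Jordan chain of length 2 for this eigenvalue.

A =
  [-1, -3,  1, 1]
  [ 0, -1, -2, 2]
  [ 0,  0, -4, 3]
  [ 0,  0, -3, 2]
A Jordan chain for λ = -1 of length 2:
v_1 = (-3, 0, 0, 0)ᵀ
v_2 = (0, 1, 0, 0)ᵀ

Let N = A − (-1)·I. We want v_2 with N^2 v_2 = 0 but N^1 v_2 ≠ 0; then v_{j-1} := N · v_j for j = 2, …, 2.

Pick v_2 = (0, 1, 0, 0)ᵀ.
Then v_1 = N · v_2 = (-3, 0, 0, 0)ᵀ.

Sanity check: (A − (-1)·I) v_1 = (0, 0, 0, 0)ᵀ = 0. ✓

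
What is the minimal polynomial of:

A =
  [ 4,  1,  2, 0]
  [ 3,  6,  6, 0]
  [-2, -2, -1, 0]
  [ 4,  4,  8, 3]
x^2 - 6*x + 9

The characteristic polynomial is χ_A(x) = (x - 3)^4, so the eigenvalues are known. The minimal polynomial is
  m_A(x) = Π_λ (x − λ)^{k_λ}
where k_λ is the size of the *largest* Jordan block for λ (equivalently, the smallest k with (A − λI)^k v = 0 for every generalised eigenvector v of λ).

  λ = 3: largest Jordan block has size 2, contributing (x − 3)^2

So m_A(x) = (x - 3)^2 = x^2 - 6*x + 9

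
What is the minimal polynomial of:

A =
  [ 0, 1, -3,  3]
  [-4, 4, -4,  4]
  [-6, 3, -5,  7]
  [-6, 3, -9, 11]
x^3 - 8*x^2 + 20*x - 16

The characteristic polynomial is χ_A(x) = (x - 4)*(x - 2)^3, so the eigenvalues are known. The minimal polynomial is
  m_A(x) = Π_λ (x − λ)^{k_λ}
where k_λ is the size of the *largest* Jordan block for λ (equivalently, the smallest k with (A − λI)^k v = 0 for every generalised eigenvector v of λ).

  λ = 2: largest Jordan block has size 2, contributing (x − 2)^2
  λ = 4: largest Jordan block has size 1, contributing (x − 4)

So m_A(x) = (x - 4)*(x - 2)^2 = x^3 - 8*x^2 + 20*x - 16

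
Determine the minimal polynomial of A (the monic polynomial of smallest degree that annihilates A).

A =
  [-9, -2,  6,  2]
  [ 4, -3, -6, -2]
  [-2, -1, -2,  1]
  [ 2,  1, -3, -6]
x^2 + 10*x + 25

The characteristic polynomial is χ_A(x) = (x + 5)^4, so the eigenvalues are known. The minimal polynomial is
  m_A(x) = Π_λ (x − λ)^{k_λ}
where k_λ is the size of the *largest* Jordan block for λ (equivalently, the smallest k with (A − λI)^k v = 0 for every generalised eigenvector v of λ).

  λ = -5: largest Jordan block has size 2, contributing (x + 5)^2

So m_A(x) = (x + 5)^2 = x^2 + 10*x + 25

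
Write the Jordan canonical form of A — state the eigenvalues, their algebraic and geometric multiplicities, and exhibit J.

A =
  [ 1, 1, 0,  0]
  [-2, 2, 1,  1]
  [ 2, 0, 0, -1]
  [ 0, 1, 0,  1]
J_3(1) ⊕ J_1(1)

The characteristic polynomial is
  det(x·I − A) = x^4 - 4*x^3 + 6*x^2 - 4*x + 1 = (x - 1)^4

Eigenvalues and multiplicities (the geometric multiplicity of λ is n − rank(A − λI), which equals the number of Jordan blocks for λ):
  λ = 1: algebraic multiplicity = 4, geometric multiplicity = 2

Determining the block sizes for each eigenvalue:
  λ = 1: with am = 4 and gm = 2, the partition is not yet determined (e.g. several partitions of 4 into 2 parts exist). Let N = A − (1)·I. Computing rank(N^1) = 2, rank(N^2) = 1, rank(N^3) = 0; the number of blocks of size ≥ j is rank(N^{j−1}) − rank(N^j), giving [2, 1, 1]. So we have 1 block(s) of size 3, 1 block(s) of size 1 → block sizes [3, 1]

Assembling the blocks gives a Jordan form
J =
  [1, 1, 0, 0]
  [0, 1, 1, 0]
  [0, 0, 1, 0]
  [0, 0, 0, 1]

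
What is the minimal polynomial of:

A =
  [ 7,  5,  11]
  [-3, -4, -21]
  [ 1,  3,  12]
x^3 - 15*x^2 + 75*x - 125

The characteristic polynomial is χ_A(x) = (x - 5)^3, so the eigenvalues are known. The minimal polynomial is
  m_A(x) = Π_λ (x − λ)^{k_λ}
where k_λ is the size of the *largest* Jordan block for λ (equivalently, the smallest k with (A − λI)^k v = 0 for every generalised eigenvector v of λ).

  λ = 5: largest Jordan block has size 3, contributing (x − 5)^3

So m_A(x) = (x - 5)^3 = x^3 - 15*x^2 + 75*x - 125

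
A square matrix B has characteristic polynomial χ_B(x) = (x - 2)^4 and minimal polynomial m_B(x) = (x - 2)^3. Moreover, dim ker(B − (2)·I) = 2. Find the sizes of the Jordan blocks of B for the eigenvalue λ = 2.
Block sizes for λ = 2: [3, 1]

Step 1 — from the characteristic polynomial, algebraic multiplicity of λ = 2 is 4. From dim ker(B − (2)·I) = 2, there are exactly 2 Jordan blocks for λ = 2.
Step 2 — from the minimal polynomial, the factor (x − 2)^3 tells us the largest block for λ = 2 has size 3.
Step 3 — with total size 4, 2 blocks, and largest block 3, the block sizes (in nonincreasing order) are [3, 1].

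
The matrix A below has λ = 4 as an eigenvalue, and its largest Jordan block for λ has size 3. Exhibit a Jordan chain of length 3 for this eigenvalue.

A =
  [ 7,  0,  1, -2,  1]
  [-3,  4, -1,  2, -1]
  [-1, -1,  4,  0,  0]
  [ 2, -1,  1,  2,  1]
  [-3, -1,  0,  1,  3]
A Jordan chain for λ = 4 of length 3:
v_1 = (1, -1, 0, 1, -1)ᵀ
v_2 = (3, -3, -1, 2, -3)ᵀ
v_3 = (1, 0, 0, 0, 0)ᵀ

Let N = A − (4)·I. We want v_3 with N^3 v_3 = 0 but N^2 v_3 ≠ 0; then v_{j-1} := N · v_j for j = 3, …, 2.

Pick v_3 = (1, 0, 0, 0, 0)ᵀ.
Then v_2 = N · v_3 = (3, -3, -1, 2, -3)ᵀ.
Then v_1 = N · v_2 = (1, -1, 0, 1, -1)ᵀ.

Sanity check: (A − (4)·I) v_1 = (0, 0, 0, 0, 0)ᵀ = 0. ✓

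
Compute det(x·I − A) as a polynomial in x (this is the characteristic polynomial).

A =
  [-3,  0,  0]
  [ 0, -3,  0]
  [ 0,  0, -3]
x^3 + 9*x^2 + 27*x + 27

Expanding det(x·I − A) (e.g. by cofactor expansion or by noting that A is similar to its Jordan form J, which has the same characteristic polynomial as A) gives
  χ_A(x) = x^3 + 9*x^2 + 27*x + 27
which factors as (x + 3)^3. The eigenvalues (with algebraic multiplicities) are λ = -3 with multiplicity 3.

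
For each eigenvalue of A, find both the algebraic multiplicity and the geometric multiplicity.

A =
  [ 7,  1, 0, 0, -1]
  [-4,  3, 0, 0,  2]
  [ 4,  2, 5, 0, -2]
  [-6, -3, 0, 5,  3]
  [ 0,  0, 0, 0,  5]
λ = 5: alg = 5, geom = 4

Step 1 — factor the characteristic polynomial to read off the algebraic multiplicities:
  χ_A(x) = (x - 5)^5

Step 2 — compute geometric multiplicities via the rank-nullity identity g(λ) = n − rank(A − λI):
  rank(A − (5)·I) = 1, so dim ker(A − (5)·I) = n − 1 = 4

Summary:
  λ = 5: algebraic multiplicity = 5, geometric multiplicity = 4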